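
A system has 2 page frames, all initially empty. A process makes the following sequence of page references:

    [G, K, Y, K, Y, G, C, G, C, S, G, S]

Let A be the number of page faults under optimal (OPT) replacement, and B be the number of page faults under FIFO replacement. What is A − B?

-1

Under OPT: F F F . . F F . . F . . → 6 faults.
Under FIFO: F F F . . F F . . F F . → 7 faults.
A − B = 6 − 7 = -1.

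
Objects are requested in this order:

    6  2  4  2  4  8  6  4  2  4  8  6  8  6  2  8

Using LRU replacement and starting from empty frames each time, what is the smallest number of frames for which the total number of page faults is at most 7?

f=1: 16 faults
f=2: 11 faults
f=3: 9 faults
f=4: 4 faults
Smallest f with faults ≤ 7 is 4.

4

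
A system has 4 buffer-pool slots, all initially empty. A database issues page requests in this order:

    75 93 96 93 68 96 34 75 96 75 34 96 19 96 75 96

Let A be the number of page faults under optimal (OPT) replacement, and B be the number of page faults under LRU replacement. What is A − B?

Under OPT: F F F . F . F . . . . . F . . . → 6 faults.
Under LRU: F F F . F . F F . . . . F . . . → 7 faults.
A − B = 6 − 7 = -1.

-1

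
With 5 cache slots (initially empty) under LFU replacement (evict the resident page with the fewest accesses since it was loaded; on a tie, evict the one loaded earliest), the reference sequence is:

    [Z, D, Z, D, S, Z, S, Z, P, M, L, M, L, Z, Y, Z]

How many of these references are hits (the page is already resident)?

9

Z: fault, frames (Z)
D: fault, frames (Z D)
Z: hit
D: hit
S: fault, frames (Z D S)
Z: hit
S: hit
Z: hit
P: fault, frames (Z D S P)
M: fault, frames (Z D S P M)
L: fault, evict P, frames (Z D S M L)
M: hit
L: hit
Z: hit
Y: fault, evict D, frames (Z S M L Y)
Z: hit
Hits: 9.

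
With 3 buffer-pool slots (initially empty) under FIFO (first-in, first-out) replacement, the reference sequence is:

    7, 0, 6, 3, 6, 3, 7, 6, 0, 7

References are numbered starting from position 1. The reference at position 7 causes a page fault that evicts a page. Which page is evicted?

0

pos 1: 7 -> fault, frames (7)
pos 2: 0 -> fault, frames (7 0)
pos 3: 6 -> fault, frames (7 0 6)
pos 4: 3 -> fault, evict 7, frames (0 6 3)
pos 5: 6 -> hit
pos 6: 3 -> hit
pos 7: 7 -> fault, evict 0, frames (6 3 7)
At position 7, page 0 is evicted.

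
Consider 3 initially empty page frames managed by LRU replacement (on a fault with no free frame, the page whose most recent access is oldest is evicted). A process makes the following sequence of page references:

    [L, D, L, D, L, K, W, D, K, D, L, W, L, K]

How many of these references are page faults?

8

L: miss, frames (L)
D: miss, frames (L D)
L: hit
D: hit
L: hit
K: miss, frames (D L K)
W: miss, evict D, frames (L K W)
D: miss, evict L, frames (K W D)
K: hit
D: hit
L: miss, evict W, frames (K D L)
W: miss, evict K, frames (D L W)
L: hit
K: miss, evict D, frames (W L K)
Page faults: 8.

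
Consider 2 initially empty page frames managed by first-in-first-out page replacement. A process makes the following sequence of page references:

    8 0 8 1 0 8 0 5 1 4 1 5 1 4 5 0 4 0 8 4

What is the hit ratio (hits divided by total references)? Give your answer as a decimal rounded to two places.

0.25

8 → miss, frames (8)
0 → miss, frames (8 0)
8 → hit
1 → miss, evict 8, frames (0 1)
0 → hit
8 → miss, evict 0, frames (1 8)
0 → miss, evict 1, frames (8 0)
5 → miss, evict 8, frames (0 5)
1 → miss, evict 0, frames (5 1)
4 → miss, evict 5, frames (1 4)
1 → hit
5 → miss, evict 1, frames (4 5)
1 → miss, evict 4, frames (5 1)
4 → miss, evict 5, frames (1 4)
5 → miss, evict 1, frames (4 5)
0 → miss, evict 4, frames (5 0)
4 → miss, evict 5, frames (0 4)
0 → hit
8 → miss, evict 0, frames (4 8)
4 → hit
Hits: 5 of 20 references → 5/20 = 0.2500.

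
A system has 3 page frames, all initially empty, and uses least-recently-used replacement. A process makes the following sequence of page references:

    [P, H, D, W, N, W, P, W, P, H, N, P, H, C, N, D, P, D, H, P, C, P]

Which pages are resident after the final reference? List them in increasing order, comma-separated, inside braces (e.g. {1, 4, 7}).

{C, H, P}

P → fault, frames (P)
H → fault, frames (P H)
D → fault, frames (P H D)
W → fault, evict P, frames (H D W)
N → fault, evict H, frames (D W N)
W → hit
P → fault, evict D, frames (N W P)
W → hit
P → hit
H → fault, evict N, frames (W P H)
N → fault, evict W, frames (P H N)
P → hit
H → hit
C → fault, evict N, frames (P H C)
N → fault, evict P, frames (H C N)
D → fault, evict H, frames (C N D)
P → fault, evict C, frames (N D P)
D → hit
H → fault, evict N, frames (P D H)
P → hit
C → fault, evict D, frames (H P C)
P → hit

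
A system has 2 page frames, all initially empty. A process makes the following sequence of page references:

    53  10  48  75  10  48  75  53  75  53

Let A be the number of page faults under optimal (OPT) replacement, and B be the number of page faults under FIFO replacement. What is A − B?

-2

Under OPT: F F F F . F . F . . → 6 faults.
Under FIFO: F F F F F F F F . . → 8 faults.
A − B = 6 − 8 = -2.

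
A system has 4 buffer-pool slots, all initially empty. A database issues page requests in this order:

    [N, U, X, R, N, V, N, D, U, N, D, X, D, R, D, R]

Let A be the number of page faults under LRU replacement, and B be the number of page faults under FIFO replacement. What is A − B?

-1

Under LRU: F F F F . F . F F . . F . F . . → 9 faults.
Under FIFO: F F F F . F F F F . . F . F . . → 10 faults.
A − B = 9 − 10 = -1.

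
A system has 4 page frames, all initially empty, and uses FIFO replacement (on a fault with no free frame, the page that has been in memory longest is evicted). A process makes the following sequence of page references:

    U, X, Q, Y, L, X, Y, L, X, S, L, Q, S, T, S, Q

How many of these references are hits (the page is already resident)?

U → miss, frames [U]
X → miss, frames [U, X]
Q → miss, frames [U, X, Q]
Y → miss, frames [U, X, Q, Y]
L → miss, evict U, frames [X, Q, Y, L]
X → hit
Y → hit
L → hit
X → hit
S → miss, evict X, frames [Q, Y, L, S]
L → hit
Q → hit
S → hit
T → miss, evict Q, frames [Y, L, S, T]
S → hit
Q → miss, evict Y, frames [L, S, T, Q]
Hits: 8.

8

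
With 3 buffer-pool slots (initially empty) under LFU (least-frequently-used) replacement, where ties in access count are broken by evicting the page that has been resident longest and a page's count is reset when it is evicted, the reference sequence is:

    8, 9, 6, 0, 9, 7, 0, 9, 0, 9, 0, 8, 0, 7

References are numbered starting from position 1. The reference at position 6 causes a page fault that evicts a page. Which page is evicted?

pos 1: 8: miss, frames [8]
pos 2: 9: miss, frames [8, 9]
pos 3: 6: miss, frames [8, 9, 6]
pos 4: 0: miss, evict 8, frames [9, 6, 0]
pos 5: 9: hit
pos 6: 7: miss, evict 6, frames [9, 0, 7]
At position 6, page 6 is evicted.

6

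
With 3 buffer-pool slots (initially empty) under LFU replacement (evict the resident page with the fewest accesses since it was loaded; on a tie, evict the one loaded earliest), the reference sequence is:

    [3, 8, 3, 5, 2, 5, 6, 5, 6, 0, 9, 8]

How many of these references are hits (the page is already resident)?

4

3 → fault, frames (3)
8 → fault, frames (3 8)
3 → hit
5 → fault, frames (3 8 5)
2 → fault, evict 8, frames (3 5 2)
5 → hit
6 → fault, evict 2, frames (3 5 6)
5 → hit
6 → hit
0 → fault, evict 3, frames (5 6 0)
9 → fault, evict 0, frames (5 6 9)
8 → fault, evict 9, frames (5 6 8)
Hits: 4.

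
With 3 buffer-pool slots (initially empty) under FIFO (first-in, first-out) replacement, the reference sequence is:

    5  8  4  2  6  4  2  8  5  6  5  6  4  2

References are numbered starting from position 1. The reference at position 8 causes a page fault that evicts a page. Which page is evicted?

pos 1: 5 → miss, frames [5]
pos 2: 8 → miss, frames [5, 8]
pos 3: 4 → miss, frames [5, 8, 4]
pos 4: 2 → miss, evict 5, frames [8, 4, 2]
pos 5: 6 → miss, evict 8, frames [4, 2, 6]
pos 6: 4 → hit
pos 7: 2 → hit
pos 8: 8 → miss, evict 4, frames [2, 6, 8]
At position 8, page 4 is evicted.

4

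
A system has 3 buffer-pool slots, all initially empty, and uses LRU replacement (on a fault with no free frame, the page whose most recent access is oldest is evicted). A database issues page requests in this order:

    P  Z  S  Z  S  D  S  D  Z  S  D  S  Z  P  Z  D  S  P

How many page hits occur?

P: fault, frames [P]
Z: fault, frames [P, Z]
S: fault, frames [P, Z, S]
Z: hit
S: hit
D: fault, evict P, frames [Z, S, D]
S: hit
D: hit
Z: hit
S: hit
D: hit
S: hit
Z: hit
P: fault, evict D, frames [S, Z, P]
Z: hit
D: fault, evict S, frames [P, Z, D]
S: fault, evict P, frames [Z, D, S]
P: fault, evict Z, frames [D, S, P]
Hits: 10.

10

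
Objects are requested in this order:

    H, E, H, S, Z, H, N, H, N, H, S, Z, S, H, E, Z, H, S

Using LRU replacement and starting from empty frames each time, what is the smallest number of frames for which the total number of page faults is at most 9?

f=1: 18 faults
f=2: 13 faults
f=3: 10 faults
f=4: 6 faults
f=5: 5 faults
Smallest f with faults ≤ 9 is 4.

4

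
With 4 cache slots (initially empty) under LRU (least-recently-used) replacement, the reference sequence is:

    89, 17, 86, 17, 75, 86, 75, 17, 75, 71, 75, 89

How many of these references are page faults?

6

89: miss, frames [89]
17: miss, frames [89, 17]
86: miss, frames [89, 17, 86]
17: hit
75: miss, frames [89, 86, 17, 75]
86: hit
75: hit
17: hit
75: hit
71: miss, evict 89, frames [86, 17, 75, 71]
75: hit
89: miss, evict 86, frames [17, 71, 75, 89]
Page faults: 6.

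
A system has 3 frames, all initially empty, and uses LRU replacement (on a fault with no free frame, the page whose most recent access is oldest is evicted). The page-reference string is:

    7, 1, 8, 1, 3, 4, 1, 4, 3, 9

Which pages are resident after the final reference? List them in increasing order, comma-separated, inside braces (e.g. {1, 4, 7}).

{3, 4, 9}

7 -> miss, frames {7}
1 -> miss, frames {7,1}
8 -> miss, frames {7,1,8}
1 -> hit
3 -> miss, evict 7, frames {8,1,3}
4 -> miss, evict 8, frames {1,3,4}
1 -> hit
4 -> hit
3 -> hit
9 -> miss, evict 1, frames {4,3,9}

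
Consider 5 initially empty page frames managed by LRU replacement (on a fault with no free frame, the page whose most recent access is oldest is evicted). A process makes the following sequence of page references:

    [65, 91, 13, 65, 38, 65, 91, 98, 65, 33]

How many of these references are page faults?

6

65 -> fault, frames (65)
91 -> fault, frames (65 91)
13 -> fault, frames (65 91 13)
65 -> hit
38 -> fault, frames (91 13 65 38)
65 -> hit
91 -> hit
98 -> fault, frames (13 38 65 91 98)
65 -> hit
33 -> fault, evict 13, frames (38 91 98 65 33)
Page faults: 6.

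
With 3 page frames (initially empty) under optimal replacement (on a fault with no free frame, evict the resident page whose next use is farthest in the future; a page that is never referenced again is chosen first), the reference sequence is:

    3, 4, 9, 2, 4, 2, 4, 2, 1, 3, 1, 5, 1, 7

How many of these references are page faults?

7

3 -> miss, frames [3]
4 -> miss, frames [3, 4]
9 -> miss, frames [3, 4, 9]
2 -> miss, evict 9, frames [3, 4, 2]
4 -> hit
2 -> hit
4 -> hit
2 -> hit
1 -> miss, evict 2, frames [3, 4, 1]
3 -> hit
1 -> hit
5 -> miss, evict 4, frames [3, 1, 5]
1 -> hit
7 -> miss, evict 5, frames [3, 1, 7]
Page faults: 7.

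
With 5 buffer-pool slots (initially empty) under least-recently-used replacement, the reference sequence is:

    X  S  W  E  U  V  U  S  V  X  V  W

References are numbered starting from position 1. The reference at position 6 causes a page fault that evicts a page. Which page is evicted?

X

pos 1: X → fault, frames [X]
pos 2: S → fault, frames [X, S]
pos 3: W → fault, frames [X, S, W]
pos 4: E → fault, frames [X, S, W, E]
pos 5: U → fault, frames [X, S, W, E, U]
pos 6: V → fault, evict X, frames [S, W, E, U, V]
At position 6, page X is evicted.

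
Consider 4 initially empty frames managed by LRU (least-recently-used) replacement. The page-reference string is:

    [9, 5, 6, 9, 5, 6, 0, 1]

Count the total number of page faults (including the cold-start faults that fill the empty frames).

5

9 -> miss, frames [9]
5 -> miss, frames [9, 5]
6 -> miss, frames [9, 5, 6]
9 -> hit
5 -> hit
6 -> hit
0 -> miss, frames [9, 5, 6, 0]
1 -> miss, evict 9, frames [5, 6, 0, 1]
Page faults: 5.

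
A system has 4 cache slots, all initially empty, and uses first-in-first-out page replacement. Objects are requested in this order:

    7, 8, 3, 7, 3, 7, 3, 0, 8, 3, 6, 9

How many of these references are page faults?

7 → miss, frames (7)
8 → miss, frames (7 8)
3 → miss, frames (7 8 3)
7 → hit
3 → hit
7 → hit
3 → hit
0 → miss, frames (7 8 3 0)
8 → hit
3 → hit
6 → miss, evict 7, frames (8 3 0 6)
9 → miss, evict 8, frames (3 0 6 9)
Page faults: 6.

6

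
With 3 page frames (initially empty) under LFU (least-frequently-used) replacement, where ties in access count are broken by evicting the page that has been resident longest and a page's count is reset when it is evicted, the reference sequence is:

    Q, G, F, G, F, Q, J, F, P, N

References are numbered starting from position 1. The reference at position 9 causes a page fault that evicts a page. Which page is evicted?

pos 1: Q → miss, frames {Q}
pos 2: G → miss, frames {Q,G}
pos 3: F → miss, frames {Q,G,F}
pos 4: G → hit
pos 5: F → hit
pos 6: Q → hit
pos 7: J → miss, evict Q, frames {G,F,J}
pos 8: F → hit
pos 9: P → miss, evict J, frames {G,F,P}
At position 9, page J is evicted.

J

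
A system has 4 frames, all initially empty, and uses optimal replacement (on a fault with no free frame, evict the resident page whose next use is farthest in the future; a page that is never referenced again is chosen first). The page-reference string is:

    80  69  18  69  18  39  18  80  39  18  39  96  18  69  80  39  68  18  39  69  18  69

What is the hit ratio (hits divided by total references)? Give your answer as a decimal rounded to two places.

80 -> fault, frames {80}
69 -> fault, frames {80,69}
18 -> fault, frames {80,69,18}
69 -> hit
18 -> hit
39 -> fault, frames {80,69,18,39}
18 -> hit
80 -> hit
39 -> hit
18 -> hit
39 -> hit
96 -> fault, evict 39, frames {80,69,18,96}
18 -> hit
69 -> hit
80 -> hit
39 -> fault, evict 96, frames {80,69,18,39}
68 -> fault, evict 80, frames {69,18,39,68}
18 -> hit
39 -> hit
69 -> hit
18 -> hit
69 -> hit
Hits: 15 of 22 references → 15/22 = 0.6818.

0.68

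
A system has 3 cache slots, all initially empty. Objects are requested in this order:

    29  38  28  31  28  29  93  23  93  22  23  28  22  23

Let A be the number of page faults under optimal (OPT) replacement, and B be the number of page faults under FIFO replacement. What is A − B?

Under OPT: F F F F . . F F . F . . . . → 7 faults.
Under FIFO: F F F F . F F F . F . F . . → 9 faults.
A − B = 7 − 9 = -2.

-2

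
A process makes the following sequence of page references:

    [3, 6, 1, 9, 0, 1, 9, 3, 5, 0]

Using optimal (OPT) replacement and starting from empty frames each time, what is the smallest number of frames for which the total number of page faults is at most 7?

f=1: 10 faults
f=2: 8 faults
f=3: 7 faults
f=4: 6 faults
f=5: 6 faults
f=6: 6 faults
Smallest f with faults ≤ 7 is 3.

3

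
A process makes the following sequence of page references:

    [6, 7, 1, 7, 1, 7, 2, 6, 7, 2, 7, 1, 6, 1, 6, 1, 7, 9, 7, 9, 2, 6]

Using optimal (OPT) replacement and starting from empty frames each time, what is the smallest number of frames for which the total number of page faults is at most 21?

f=1: 22 faults
f=2: 12 faults
f=3: 7 faults
f=4: 5 faults
f=5: 5 faults
Smallest f with faults ≤ 21 is 2.

2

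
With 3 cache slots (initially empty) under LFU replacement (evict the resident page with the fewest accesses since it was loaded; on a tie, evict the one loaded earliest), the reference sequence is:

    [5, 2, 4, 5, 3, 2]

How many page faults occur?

5

5 → fault, frames {5}
2 → fault, frames {5,2}
4 → fault, frames {5,2,4}
5 → hit
3 → fault, evict 2, frames {5,4,3}
2 → fault, evict 4, frames {5,3,2}
Page faults: 5.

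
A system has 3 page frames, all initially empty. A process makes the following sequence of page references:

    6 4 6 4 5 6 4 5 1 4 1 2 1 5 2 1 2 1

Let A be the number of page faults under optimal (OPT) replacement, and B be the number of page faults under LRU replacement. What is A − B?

Under OPT: F F . . F . . . F . . F . . . . . . → 5 faults.
Under LRU: F F . . F . . . F . . F . F . . . . → 6 faults.
A − B = 5 − 6 = -1.

-1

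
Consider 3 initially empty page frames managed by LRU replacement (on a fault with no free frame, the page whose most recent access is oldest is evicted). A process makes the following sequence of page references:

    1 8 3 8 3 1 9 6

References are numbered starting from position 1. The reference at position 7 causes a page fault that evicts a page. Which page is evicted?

pos 1: 1 → miss, frames [1]
pos 2: 8 → miss, frames [1, 8]
pos 3: 3 → miss, frames [1, 8, 3]
pos 4: 8 → hit
pos 5: 3 → hit
pos 6: 1 → hit
pos 7: 9 → miss, evict 8, frames [3, 1, 9]
At position 7, page 8 is evicted.

8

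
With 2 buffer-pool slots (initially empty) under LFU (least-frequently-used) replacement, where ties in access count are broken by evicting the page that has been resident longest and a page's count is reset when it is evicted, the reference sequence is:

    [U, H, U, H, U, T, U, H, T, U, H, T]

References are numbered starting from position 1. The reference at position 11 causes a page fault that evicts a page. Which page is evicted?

T

pos 1: U → fault, frames {U}
pos 2: H → fault, frames {U,H}
pos 3: U → hit
pos 4: H → hit
pos 5: U → hit
pos 6: T → fault, evict H, frames {U,T}
pos 7: U → hit
pos 8: H → fault, evict T, frames {U,H}
pos 9: T → fault, evict H, frames {U,T}
pos 10: U → hit
pos 11: H → fault, evict T, frames {U,H}
At position 11, page T is evicted.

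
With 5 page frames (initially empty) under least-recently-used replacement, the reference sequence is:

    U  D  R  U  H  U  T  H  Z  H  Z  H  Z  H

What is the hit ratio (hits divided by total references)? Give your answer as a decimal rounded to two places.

U -> fault, frames {U}
D -> fault, frames {U,D}
R -> fault, frames {U,D,R}
U -> hit
H -> fault, frames {D,R,U,H}
U -> hit
T -> fault, frames {D,R,H,U,T}
H -> hit
Z -> fault, evict D, frames {R,U,T,H,Z}
H -> hit
Z -> hit
H -> hit
Z -> hit
H -> hit
Hits: 8 of 14 references → 8/14 = 0.5714.

0.57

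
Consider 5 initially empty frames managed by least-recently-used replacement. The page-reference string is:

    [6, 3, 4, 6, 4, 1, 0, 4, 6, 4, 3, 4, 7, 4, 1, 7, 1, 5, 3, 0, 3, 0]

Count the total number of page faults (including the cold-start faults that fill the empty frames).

9

6: miss, frames {6}
3: miss, frames {6,3}
4: miss, frames {6,3,4}
6: hit
4: hit
1: miss, frames {3,6,4,1}
0: miss, frames {3,6,4,1,0}
4: hit
6: hit
4: hit
3: hit
4: hit
7: miss, evict 1, frames {0,6,3,4,7}
4: hit
1: miss, evict 0, frames {6,3,7,4,1}
7: hit
1: hit
5: miss, evict 6, frames {3,4,7,1,5}
3: hit
0: miss, evict 4, frames {7,1,5,3,0}
3: hit
0: hit
Page faults: 9.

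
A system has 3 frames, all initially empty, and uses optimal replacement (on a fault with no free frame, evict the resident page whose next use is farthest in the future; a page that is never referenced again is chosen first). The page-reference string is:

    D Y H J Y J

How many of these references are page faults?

4

D: fault, frames [D]
Y: fault, frames [D, Y]
H: fault, frames [D, Y, H]
J: fault, evict H, frames [D, Y, J]
Y: hit
J: hit
Page faults: 4.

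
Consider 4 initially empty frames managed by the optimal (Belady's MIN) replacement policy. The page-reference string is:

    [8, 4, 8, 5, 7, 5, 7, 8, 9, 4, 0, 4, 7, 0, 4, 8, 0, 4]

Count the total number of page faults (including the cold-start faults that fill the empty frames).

8 → fault, frames (8)
4 → fault, frames (8 4)
8 → hit
5 → fault, frames (8 4 5)
7 → fault, frames (8 4 5 7)
5 → hit
7 → hit
8 → hit
9 → fault, evict 5, frames (8 4 7 9)
4 → hit
0 → fault, evict 9, frames (8 4 7 0)
4 → hit
7 → hit
0 → hit
4 → hit
8 → hit
0 → hit
4 → hit
Page faults: 6.

6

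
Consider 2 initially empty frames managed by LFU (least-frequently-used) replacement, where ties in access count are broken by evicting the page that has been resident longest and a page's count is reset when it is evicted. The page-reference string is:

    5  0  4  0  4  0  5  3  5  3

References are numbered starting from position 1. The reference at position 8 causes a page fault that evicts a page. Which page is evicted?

pos 1: 5 → fault, frames (5)
pos 2: 0 → fault, frames (5 0)
pos 3: 4 → fault, evict 5, frames (0 4)
pos 4: 0 → hit
pos 5: 4 → hit
pos 6: 0 → hit
pos 7: 5 → fault, evict 4, frames (0 5)
pos 8: 3 → fault, evict 5, frames (0 3)
At position 8, page 5 is evicted.

5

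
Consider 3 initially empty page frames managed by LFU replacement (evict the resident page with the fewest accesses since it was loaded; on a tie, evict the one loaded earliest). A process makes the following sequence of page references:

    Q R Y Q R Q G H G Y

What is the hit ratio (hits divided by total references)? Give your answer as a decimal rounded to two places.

0.30

Q -> fault, frames (Q)
R -> fault, frames (Q R)
Y -> fault, frames (Q R Y)
Q -> hit
R -> hit
Q -> hit
G -> fault, evict Y, frames (Q R G)
H -> fault, evict G, frames (Q R H)
G -> fault, evict H, frames (Q R G)
Y -> fault, evict G, frames (Q R Y)
Hits: 3 of 10 references → 3/10 = 0.3000.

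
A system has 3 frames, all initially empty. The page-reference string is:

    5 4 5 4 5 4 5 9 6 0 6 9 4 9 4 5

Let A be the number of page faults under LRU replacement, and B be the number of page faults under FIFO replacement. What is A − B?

Under LRU: F F . . . . . F F F . . F . . F → 7 faults.
Under FIFO: F F . . . . . F F F . . F F . F → 8 faults.
A − B = 7 − 8 = -1.

-1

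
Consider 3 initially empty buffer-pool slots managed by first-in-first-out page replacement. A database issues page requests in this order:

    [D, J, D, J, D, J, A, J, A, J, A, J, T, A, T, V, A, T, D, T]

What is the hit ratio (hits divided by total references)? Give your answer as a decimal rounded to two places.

0.70

D -> fault, frames (D)
J -> fault, frames (D J)
D -> hit
J -> hit
D -> hit
J -> hit
A -> fault, frames (D J A)
J -> hit
A -> hit
J -> hit
A -> hit
J -> hit
T -> fault, evict D, frames (J A T)
A -> hit
T -> hit
V -> fault, evict J, frames (A T V)
A -> hit
T -> hit
D -> fault, evict A, frames (T V D)
T -> hit
Hits: 14 of 20 references → 14/20 = 0.7000.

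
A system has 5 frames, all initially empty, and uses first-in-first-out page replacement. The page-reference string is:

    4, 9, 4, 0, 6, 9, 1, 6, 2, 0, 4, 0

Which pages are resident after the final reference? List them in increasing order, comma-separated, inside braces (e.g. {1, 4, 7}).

4 -> fault, frames {4}
9 -> fault, frames {4,9}
4 -> hit
0 -> fault, frames {4,9,0}
6 -> fault, frames {4,9,0,6}
9 -> hit
1 -> fault, frames {4,9,0,6,1}
6 -> hit
2 -> fault, evict 4, frames {9,0,6,1,2}
0 -> hit
4 -> fault, evict 9, frames {0,6,1,2,4}
0 -> hit

{0, 1, 2, 4, 6}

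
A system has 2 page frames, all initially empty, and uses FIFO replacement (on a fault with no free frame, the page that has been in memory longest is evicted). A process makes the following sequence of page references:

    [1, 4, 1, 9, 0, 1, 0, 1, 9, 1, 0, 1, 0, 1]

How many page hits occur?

1 -> miss, frames {1}
4 -> miss, frames {1,4}
1 -> hit
9 -> miss, evict 1, frames {4,9}
0 -> miss, evict 4, frames {9,0}
1 -> miss, evict 9, frames {0,1}
0 -> hit
1 -> hit
9 -> miss, evict 0, frames {1,9}
1 -> hit
0 -> miss, evict 1, frames {9,0}
1 -> miss, evict 9, frames {0,1}
0 -> hit
1 -> hit
Hits: 6.

6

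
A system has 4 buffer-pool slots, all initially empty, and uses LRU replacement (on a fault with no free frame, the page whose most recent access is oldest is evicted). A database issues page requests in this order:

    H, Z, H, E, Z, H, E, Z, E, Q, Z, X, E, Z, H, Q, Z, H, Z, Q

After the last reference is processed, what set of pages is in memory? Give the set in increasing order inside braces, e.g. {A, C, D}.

{E, H, Q, Z}

H → fault, frames [H]
Z → fault, frames [H, Z]
H → hit
E → fault, frames [Z, H, E]
Z → hit
H → hit
E → hit
Z → hit
E → hit
Q → fault, frames [H, Z, E, Q]
Z → hit
X → fault, evict H, frames [E, Q, Z, X]
E → hit
Z → hit
H → fault, evict Q, frames [X, E, Z, H]
Q → fault, evict X, frames [E, Z, H, Q]
Z → hit
H → hit
Z → hit
Q → hit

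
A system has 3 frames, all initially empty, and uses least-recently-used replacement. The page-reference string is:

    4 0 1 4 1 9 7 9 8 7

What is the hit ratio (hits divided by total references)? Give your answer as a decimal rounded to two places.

0.40

4: fault, frames {4}
0: fault, frames {4,0}
1: fault, frames {4,0,1}
4: hit
1: hit
9: fault, evict 0, frames {4,1,9}
7: fault, evict 4, frames {1,9,7}
9: hit
8: fault, evict 1, frames {7,9,8}
7: hit
Hits: 4 of 10 references → 4/10 = 0.4000.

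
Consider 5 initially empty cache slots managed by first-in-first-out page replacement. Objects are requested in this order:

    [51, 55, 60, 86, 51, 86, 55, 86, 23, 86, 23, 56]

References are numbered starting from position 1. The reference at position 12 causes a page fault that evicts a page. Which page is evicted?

51

pos 1: 51 → miss, frames [51]
pos 2: 55 → miss, frames [51, 55]
pos 3: 60 → miss, frames [51, 55, 60]
pos 4: 86 → miss, frames [51, 55, 60, 86]
pos 5: 51 → hit
pos 6: 86 → hit
pos 7: 55 → hit
pos 8: 86 → hit
pos 9: 23 → miss, frames [51, 55, 60, 86, 23]
pos 10: 86 → hit
pos 11: 23 → hit
pos 12: 56 → miss, evict 51, frames [55, 60, 86, 23, 56]
At position 12, page 51 is evicted.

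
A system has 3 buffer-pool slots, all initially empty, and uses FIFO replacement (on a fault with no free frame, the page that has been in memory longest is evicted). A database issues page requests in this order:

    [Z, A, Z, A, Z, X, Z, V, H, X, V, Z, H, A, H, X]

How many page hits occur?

8

Z: fault, frames (Z)
A: fault, frames (Z A)
Z: hit
A: hit
Z: hit
X: fault, frames (Z A X)
Z: hit
V: fault, evict Z, frames (A X V)
H: fault, evict A, frames (X V H)
X: hit
V: hit
Z: fault, evict X, frames (V H Z)
H: hit
A: fault, evict V, frames (H Z A)
H: hit
X: fault, evict H, frames (Z A X)
Hits: 8.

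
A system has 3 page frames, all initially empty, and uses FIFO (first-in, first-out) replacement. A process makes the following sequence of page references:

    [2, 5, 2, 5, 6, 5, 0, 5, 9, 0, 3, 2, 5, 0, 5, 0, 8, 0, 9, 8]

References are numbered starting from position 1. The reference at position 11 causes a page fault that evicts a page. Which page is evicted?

6

pos 1: 2 → miss, frames {2}
pos 2: 5 → miss, frames {2,5}
pos 3: 2 → hit
pos 4: 5 → hit
pos 5: 6 → miss, frames {2,5,6}
pos 6: 5 → hit
pos 7: 0 → miss, evict 2, frames {5,6,0}
pos 8: 5 → hit
pos 9: 9 → miss, evict 5, frames {6,0,9}
pos 10: 0 → hit
pos 11: 3 → miss, evict 6, frames {0,9,3}
At position 11, page 6 is evicted.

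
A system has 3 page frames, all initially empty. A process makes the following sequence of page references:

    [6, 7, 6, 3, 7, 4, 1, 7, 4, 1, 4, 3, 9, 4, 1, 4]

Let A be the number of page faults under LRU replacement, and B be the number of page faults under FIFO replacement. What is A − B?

-2

Under LRU: F F . F . F F . . . . F F . F . → 8 faults.
Under FIFO: F F . F . F F F . . . F F F F . → 10 faults.
A − B = 8 − 10 = -2.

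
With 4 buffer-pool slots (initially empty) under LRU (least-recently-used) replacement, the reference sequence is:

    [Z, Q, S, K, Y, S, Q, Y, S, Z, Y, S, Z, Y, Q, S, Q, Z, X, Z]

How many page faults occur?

Z → fault, frames [Z]
Q → fault, frames [Z, Q]
S → fault, frames [Z, Q, S]
K → fault, frames [Z, Q, S, K]
Y → fault, evict Z, frames [Q, S, K, Y]
S → hit
Q → hit
Y → hit
S → hit
Z → fault, evict K, frames [Q, Y, S, Z]
Y → hit
S → hit
Z → hit
Y → hit
Q → hit
S → hit
Q → hit
Z → hit
X → fault, evict Y, frames [S, Q, Z, X]
Z → hit
Page faults: 7.

7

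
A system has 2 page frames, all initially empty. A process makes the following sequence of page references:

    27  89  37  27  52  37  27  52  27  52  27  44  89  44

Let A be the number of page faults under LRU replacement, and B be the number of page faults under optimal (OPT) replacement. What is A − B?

Under LRU: F F F F F F F F . . . F F . → 10 faults.
Under OPT: F F F . F . F . . . . F F . → 7 faults.
A − B = 10 − 7 = 3.

3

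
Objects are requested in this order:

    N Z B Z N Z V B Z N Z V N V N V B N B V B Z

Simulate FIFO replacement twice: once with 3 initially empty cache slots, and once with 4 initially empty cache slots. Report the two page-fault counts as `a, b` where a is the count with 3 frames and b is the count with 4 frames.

3 frames: F F F . . . F . . F F . . . . . F . . F . . → 8 faults.
4 frames: F F F . . . F . . . . . . . . . . . . . . . → 4 faults.
4 < 8: adding a frame reduced faults, as is typical.

8, 4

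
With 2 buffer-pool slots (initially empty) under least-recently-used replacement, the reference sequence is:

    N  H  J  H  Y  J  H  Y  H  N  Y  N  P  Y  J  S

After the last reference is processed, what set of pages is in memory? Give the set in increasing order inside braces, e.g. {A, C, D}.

{J, S}

N -> miss, frames {N}
H -> miss, frames {N,H}
J -> miss, evict N, frames {H,J}
H -> hit
Y -> miss, evict J, frames {H,Y}
J -> miss, evict H, frames {Y,J}
H -> miss, evict Y, frames {J,H}
Y -> miss, evict J, frames {H,Y}
H -> hit
N -> miss, evict Y, frames {H,N}
Y -> miss, evict H, frames {N,Y}
N -> hit
P -> miss, evict Y, frames {N,P}
Y -> miss, evict N, frames {P,Y}
J -> miss, evict P, frames {Y,J}
S -> miss, evict Y, frames {J,S}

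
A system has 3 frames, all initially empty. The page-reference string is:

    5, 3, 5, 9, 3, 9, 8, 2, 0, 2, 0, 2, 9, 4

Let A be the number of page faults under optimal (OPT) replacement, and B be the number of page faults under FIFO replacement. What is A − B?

Under OPT: F F . F . . F F F . . . . F → 7 faults.
Under FIFO: F F . F . . F F F . . . F F → 8 faults.
A − B = 7 − 8 = -1.

-1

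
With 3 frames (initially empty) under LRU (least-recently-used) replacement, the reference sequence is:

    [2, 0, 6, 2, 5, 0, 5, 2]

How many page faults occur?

2 -> fault, frames (2)
0 -> fault, frames (2 0)
6 -> fault, frames (2 0 6)
2 -> hit
5 -> fault, evict 0, frames (6 2 5)
0 -> fault, evict 6, frames (2 5 0)
5 -> hit
2 -> hit
Page faults: 5.

5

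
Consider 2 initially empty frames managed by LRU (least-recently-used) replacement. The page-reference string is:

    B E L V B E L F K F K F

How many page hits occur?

B: miss, frames (B)
E: miss, frames (B E)
L: miss, evict B, frames (E L)
V: miss, evict E, frames (L V)
B: miss, evict L, frames (V B)
E: miss, evict V, frames (B E)
L: miss, evict B, frames (E L)
F: miss, evict E, frames (L F)
K: miss, evict L, frames (F K)
F: hit
K: hit
F: hit
Hits: 3.

3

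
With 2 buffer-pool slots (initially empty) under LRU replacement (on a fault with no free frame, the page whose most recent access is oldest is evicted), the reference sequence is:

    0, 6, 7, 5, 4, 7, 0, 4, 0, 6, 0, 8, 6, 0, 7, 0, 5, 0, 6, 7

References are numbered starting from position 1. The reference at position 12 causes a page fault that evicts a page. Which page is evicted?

6

pos 1: 0 -> miss, frames [0]
pos 2: 6 -> miss, frames [0, 6]
pos 3: 7 -> miss, evict 0, frames [6, 7]
pos 4: 5 -> miss, evict 6, frames [7, 5]
pos 5: 4 -> miss, evict 7, frames [5, 4]
pos 6: 7 -> miss, evict 5, frames [4, 7]
pos 7: 0 -> miss, evict 4, frames [7, 0]
pos 8: 4 -> miss, evict 7, frames [0, 4]
pos 9: 0 -> hit
pos 10: 6 -> miss, evict 4, frames [0, 6]
pos 11: 0 -> hit
pos 12: 8 -> miss, evict 6, frames [0, 8]
At position 12, page 6 is evicted.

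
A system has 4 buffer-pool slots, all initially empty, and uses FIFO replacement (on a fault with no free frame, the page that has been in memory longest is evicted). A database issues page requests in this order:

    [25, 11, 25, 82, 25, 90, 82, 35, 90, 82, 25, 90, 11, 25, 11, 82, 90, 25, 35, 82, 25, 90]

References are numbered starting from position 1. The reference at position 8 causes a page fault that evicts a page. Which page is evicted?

25

pos 1: 25 → miss, frames (25)
pos 2: 11 → miss, frames (25 11)
pos 3: 25 → hit
pos 4: 82 → miss, frames (25 11 82)
pos 5: 25 → hit
pos 6: 90 → miss, frames (25 11 82 90)
pos 7: 82 → hit
pos 8: 35 → miss, evict 25, frames (11 82 90 35)
At position 8, page 25 is evicted.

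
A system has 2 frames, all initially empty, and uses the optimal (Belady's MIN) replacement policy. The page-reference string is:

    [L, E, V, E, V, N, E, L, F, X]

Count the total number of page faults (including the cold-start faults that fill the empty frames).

L -> miss, frames (L)
E -> miss, frames (L E)
V -> miss, evict L, frames (E V)
E -> hit
V -> hit
N -> miss, evict V, frames (E N)
E -> hit
L -> miss, evict N, frames (E L)
F -> miss, evict L, frames (E F)
X -> miss, evict F, frames (E X)
Page faults: 7.

7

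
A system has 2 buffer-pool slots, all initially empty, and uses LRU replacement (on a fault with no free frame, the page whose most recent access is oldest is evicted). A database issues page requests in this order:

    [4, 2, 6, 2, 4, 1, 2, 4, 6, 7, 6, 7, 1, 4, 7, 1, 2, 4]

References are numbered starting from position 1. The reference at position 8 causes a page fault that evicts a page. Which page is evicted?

1

pos 1: 4: fault, frames (4)
pos 2: 2: fault, frames (4 2)
pos 3: 6: fault, evict 4, frames (2 6)
pos 4: 2: hit
pos 5: 4: fault, evict 6, frames (2 4)
pos 6: 1: fault, evict 2, frames (4 1)
pos 7: 2: fault, evict 4, frames (1 2)
pos 8: 4: fault, evict 1, frames (2 4)
At position 8, page 1 is evicted.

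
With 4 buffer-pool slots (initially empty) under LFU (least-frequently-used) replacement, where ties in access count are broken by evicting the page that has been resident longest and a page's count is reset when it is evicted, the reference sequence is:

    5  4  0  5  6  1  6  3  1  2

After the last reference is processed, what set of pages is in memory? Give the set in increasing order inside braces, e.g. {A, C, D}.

{1, 2, 5, 6}

5: fault, frames {5}
4: fault, frames {5,4}
0: fault, frames {5,4,0}
5: hit
6: fault, frames {5,4,0,6}
1: fault, evict 4, frames {5,0,6,1}
6: hit
3: fault, evict 0, frames {5,6,1,3}
1: hit
2: fault, evict 3, frames {5,6,1,2}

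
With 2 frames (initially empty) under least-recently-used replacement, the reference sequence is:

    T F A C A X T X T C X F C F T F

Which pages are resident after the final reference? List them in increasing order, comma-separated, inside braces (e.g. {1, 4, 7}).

T: miss, frames (T)
F: miss, frames (T F)
A: miss, evict T, frames (F A)
C: miss, evict F, frames (A C)
A: hit
X: miss, evict C, frames (A X)
T: miss, evict A, frames (X T)
X: hit
T: hit
C: miss, evict X, frames (T C)
X: miss, evict T, frames (C X)
F: miss, evict C, frames (X F)
C: miss, evict X, frames (F C)
F: hit
T: miss, evict C, frames (F T)
F: hit

{F, T}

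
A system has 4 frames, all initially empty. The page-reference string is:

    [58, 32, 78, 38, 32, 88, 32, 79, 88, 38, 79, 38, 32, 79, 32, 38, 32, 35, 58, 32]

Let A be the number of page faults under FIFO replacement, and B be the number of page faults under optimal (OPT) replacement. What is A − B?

1

Under FIFO: F F F F . F . F . . . . F . . . . F F . → 9 faults.
Under OPT: F F F F . F . F . . . . . . . . . F F . → 8 faults.
A − B = 9 − 8 = 1.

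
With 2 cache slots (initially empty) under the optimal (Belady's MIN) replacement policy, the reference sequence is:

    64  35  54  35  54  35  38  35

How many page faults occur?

64 -> miss, frames [64]
35 -> miss, frames [64, 35]
54 -> miss, evict 64, frames [35, 54]
35 -> hit
54 -> hit
35 -> hit
38 -> miss, evict 54, frames [35, 38]
35 -> hit
Page faults: 4.

4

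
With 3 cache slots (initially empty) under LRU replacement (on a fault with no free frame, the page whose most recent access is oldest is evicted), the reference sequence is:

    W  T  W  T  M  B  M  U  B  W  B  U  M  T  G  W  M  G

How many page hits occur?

7

W → miss, frames [W]
T → miss, frames [W, T]
W → hit
T → hit
M → miss, frames [W, T, M]
B → miss, evict W, frames [T, M, B]
M → hit
U → miss, evict T, frames [B, M, U]
B → hit
W → miss, evict M, frames [U, B, W]
B → hit
U → hit
M → miss, evict W, frames [B, U, M]
T → miss, evict B, frames [U, M, T]
G → miss, evict U, frames [M, T, G]
W → miss, evict M, frames [T, G, W]
M → miss, evict T, frames [G, W, M]
G → hit
Hits: 7.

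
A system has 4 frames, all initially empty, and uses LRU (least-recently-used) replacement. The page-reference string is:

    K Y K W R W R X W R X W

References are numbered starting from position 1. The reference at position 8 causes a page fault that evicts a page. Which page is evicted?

pos 1: K: miss, frames (K)
pos 2: Y: miss, frames (K Y)
pos 3: K: hit
pos 4: W: miss, frames (Y K W)
pos 5: R: miss, frames (Y K W R)
pos 6: W: hit
pos 7: R: hit
pos 8: X: miss, evict Y, frames (K W R X)
At position 8, page Y is evicted.

Y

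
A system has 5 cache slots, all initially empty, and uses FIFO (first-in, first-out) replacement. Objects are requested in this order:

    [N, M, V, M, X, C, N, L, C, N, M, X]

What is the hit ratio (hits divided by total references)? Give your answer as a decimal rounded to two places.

N → miss, frames {N}
M → miss, frames {N,M}
V → miss, frames {N,M,V}
M → hit
X → miss, frames {N,M,V,X}
C → miss, frames {N,M,V,X,C}
N → hit
L → miss, evict N, frames {M,V,X,C,L}
C → hit
N → miss, evict M, frames {V,X,C,L,N}
M → miss, evict V, frames {X,C,L,N,M}
X → hit
Hits: 4 of 12 references → 4/12 = 0.3333.

0.33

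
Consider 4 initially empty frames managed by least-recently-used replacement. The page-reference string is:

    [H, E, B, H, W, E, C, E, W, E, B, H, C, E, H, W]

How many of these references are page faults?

H: miss, frames {H}
E: miss, frames {H,E}
B: miss, frames {H,E,B}
H: hit
W: miss, frames {E,B,H,W}
E: hit
C: miss, evict B, frames {H,W,E,C}
E: hit
W: hit
E: hit
B: miss, evict H, frames {C,W,E,B}
H: miss, evict C, frames {W,E,B,H}
C: miss, evict W, frames {E,B,H,C}
E: hit
H: hit
W: miss, evict B, frames {C,E,H,W}
Page faults: 9.

9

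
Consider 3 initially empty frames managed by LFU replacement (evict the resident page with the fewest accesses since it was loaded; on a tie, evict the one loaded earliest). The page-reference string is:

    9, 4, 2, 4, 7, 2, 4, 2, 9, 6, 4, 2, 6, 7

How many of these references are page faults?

7

9 → miss, frames (9)
4 → miss, frames (9 4)
2 → miss, frames (9 4 2)
4 → hit
7 → miss, evict 9, frames (4 2 7)
2 → hit
4 → hit
2 → hit
9 → miss, evict 7, frames (4 2 9)
6 → miss, evict 9, frames (4 2 6)
4 → hit
2 → hit
6 → hit
7 → miss, evict 6, frames (4 2 7)
Page faults: 7.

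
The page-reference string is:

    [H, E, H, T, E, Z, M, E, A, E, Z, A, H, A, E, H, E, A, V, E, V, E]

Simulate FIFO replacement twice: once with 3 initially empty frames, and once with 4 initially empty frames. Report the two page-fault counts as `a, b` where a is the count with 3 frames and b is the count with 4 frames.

3 frames: F F . F . F F F F . F . F . F . . F F . . . → 12 faults.
4 frames: F F . F . F F . F F . . F . . . . . F . . . → 9 faults.
9 < 12: adding a frame reduced faults, as is typical.

12, 9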